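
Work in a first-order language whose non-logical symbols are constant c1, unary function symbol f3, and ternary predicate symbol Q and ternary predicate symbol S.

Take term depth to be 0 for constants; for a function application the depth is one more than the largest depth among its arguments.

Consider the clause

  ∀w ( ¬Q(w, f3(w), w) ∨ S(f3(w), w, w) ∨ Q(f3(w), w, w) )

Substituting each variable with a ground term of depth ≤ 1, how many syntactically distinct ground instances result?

2

Ground terms of depth ≤ 1:
  Let N_k count ground terms of depth at most k. Each non-constant term of depth ≤ k is some function symbol applied to depth-≤(k−1) arguments, giving N_k = 1 + N_{k-1}.
  N_0 = 1
  N_1 = 1 + 1 = 2
So there are 2 ground terms available for substitution.
There is 1 variable to instantiate (w),  occurring in at least one literal, so different choices give different ground instances.
Number of ground instances = 2.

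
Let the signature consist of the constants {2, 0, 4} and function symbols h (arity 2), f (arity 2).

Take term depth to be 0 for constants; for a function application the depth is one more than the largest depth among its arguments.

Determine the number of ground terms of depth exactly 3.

1565568

Count level by level. With function symbols h/2, f/2, the terms of depth ≤ k are the 3 constants together with each function applied to depth-≤(k−1) tuples, so N_k = 3 + N_{k-1}^2 + N_{k-1}^2.
N_0 = 3
N_1 = 3 + 3^2 + 3^2 = 21
N_2 = 3 + 21^2 + 21^2 = 885
N_3 = 3 + 885^2 + 885^2 = 1566453
Terms of depth exactly 3: N_3 − N_2 = 1566453 − 885 = 1565568.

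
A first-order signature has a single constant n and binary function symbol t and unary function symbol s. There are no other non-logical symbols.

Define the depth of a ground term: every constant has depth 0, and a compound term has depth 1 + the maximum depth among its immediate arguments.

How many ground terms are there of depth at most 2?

13

If N_k denotes the number of depth-≤k ground terms, the 1 constant gives N_0 = 1, and each function symbol of arity r contributes N_{k-1}^r new terms at level k: N_k = 1 + N_{k-1}^2 + N_{k-1}.
N_0 = 1
N_1 = 1 + 1^2 + 1 = 3
N_2 = 1 + 3^2 + 3 = 13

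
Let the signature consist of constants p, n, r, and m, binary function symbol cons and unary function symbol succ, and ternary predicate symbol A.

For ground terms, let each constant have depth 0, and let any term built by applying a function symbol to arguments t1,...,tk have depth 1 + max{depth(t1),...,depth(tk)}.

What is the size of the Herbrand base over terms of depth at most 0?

First count ground terms of depth ≤ 0.
Let N_k count ground terms of depth at most k. Each non-constant term of depth ≤ k is some function symbol applied to depth-≤(k−1) arguments, giving N_k = 4 + N_{k-1}^2 + N_{k-1}.
N_0 = 4
Explicitly: p, n, r, m.
So |H| = 4.
Ground atoms are formed by filling each argument slot of a predicate with a term from H, so an r-ary predicate gives |H|^r atoms:
  A: 4^3 = 64
Total ground atoms: 64.

64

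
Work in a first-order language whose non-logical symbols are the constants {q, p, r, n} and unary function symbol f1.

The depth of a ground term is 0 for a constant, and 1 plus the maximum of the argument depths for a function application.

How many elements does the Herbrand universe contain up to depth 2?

Let N_k count ground terms of depth at most k. Each non-constant term of depth ≤ k is some function symbol applied to depth-≤(k−1) arguments, giving N_k = 4 + N_{k-1}.
N_0 = 4
N_1 = 4 + 4 = 8
N_2 = 4 + 8 = 12
Explicitly: q, p, r, n, f1(q), f1(p), f1(r), f1(n), f1(f1(q)), f1(f1(p)), f1(f1(r)), f1(f1(n)).

12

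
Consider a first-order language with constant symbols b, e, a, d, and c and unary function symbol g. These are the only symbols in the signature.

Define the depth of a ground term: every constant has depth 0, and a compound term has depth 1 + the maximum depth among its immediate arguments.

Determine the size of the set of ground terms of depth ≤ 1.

10

Let N_k = |{terms of depth ≤ k}|. Then N_0 = 5 and N_k = 5 + N_{k-1} for k ≥ 1 (one summand per function symbol, arity giving the exponent).
N_0 = 5
N_1 = 5 + 5 = 10
Explicitly: b, e, a, d, c, g(b), g(e), g(a), g(d), g(c).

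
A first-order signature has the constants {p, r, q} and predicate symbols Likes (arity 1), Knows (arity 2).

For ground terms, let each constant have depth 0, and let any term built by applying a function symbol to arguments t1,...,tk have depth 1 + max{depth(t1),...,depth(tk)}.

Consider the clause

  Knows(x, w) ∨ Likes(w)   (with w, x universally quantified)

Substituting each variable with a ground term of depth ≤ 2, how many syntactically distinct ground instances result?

Ground terms of depth ≤ 2:
  With no function symbols every ground term is a constant, so there are exactly 3 ground terms at every depth bound.
  N_0 = 3
  N_1 = 3
  N_2 = 3
  Explicitly: p, r, q.
So there are 3 ground terms available for substitution.
The body mentions every one of the 2 quantified variables; since ground terms form a free algebra, no two substitutions collapse to the same formula.
Number of ground instances = 3^2 = 9.

9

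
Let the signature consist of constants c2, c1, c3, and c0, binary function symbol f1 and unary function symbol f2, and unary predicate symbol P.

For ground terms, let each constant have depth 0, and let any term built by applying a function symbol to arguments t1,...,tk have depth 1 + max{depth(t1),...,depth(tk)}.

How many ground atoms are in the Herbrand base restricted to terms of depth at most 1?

24

First count ground terms of depth ≤ 1.
Let N_k count ground terms of depth at most k. Each non-constant term of depth ≤ k is some function symbol applied to depth-≤(k−1) arguments, giving N_k = 4 + N_{k-1}^2 + N_{k-1}.
N_0 = 4
N_1 = 4 + 4^2 + 4 = 24
So |H| = 24.
A ground atom is a predicate applied to a tuple of terms from H, so the count is the sum over predicates of |H|^arity:
  P: 24
Total ground atoms: 24.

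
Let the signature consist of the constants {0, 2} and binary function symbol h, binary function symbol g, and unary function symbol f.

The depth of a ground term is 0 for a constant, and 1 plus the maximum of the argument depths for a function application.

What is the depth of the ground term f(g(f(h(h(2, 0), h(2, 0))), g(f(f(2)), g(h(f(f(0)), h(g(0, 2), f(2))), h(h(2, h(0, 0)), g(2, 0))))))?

depth(h(2, 0)) = 1 + max(0, 0) = 1
depth(h(h(2, 0), h(2, 0))) = 1 + max(1, 1) = 2
depth(f(h(h(2, 0), h(2, 0)))) = 1 + depth(h(h(2, 0), h(2, 0))) = 1 + 2 = 3
depth(f(2)) = 1 + depth(2) = 1 + 0 = 1
depth(f(f(2))) = 1 + depth(f(2)) = 1 + 1 = 2
depth(f(0)) = 1 + depth(0) = 1 + 0 = 1
depth(f(f(0))) = 1 + depth(f(0)) = 1 + 1 = 2
depth(g(0, 2)) = 1 + max(0, 0) = 1
depth(h(g(0, 2), f(2))) = 1 + max(1, 1) = 2
depth(h(f(f(0)), h(g(0, 2), f(2)))) = 1 + max(2, 2) = 3
depth(h(0, 0)) = 1 + max(0, 0) = 1
depth(h(2, h(0, 0))) = 1 + max(0, 1) = 2
depth(g(2, 0)) = 1 + max(0, 0) = 1
depth(h(h(2, h(0, 0)), g(2, 0))) = 1 + max(2, 1) = 3
depth(g(h(f(f(0)), h(g(0, 2), f(2))), h(h(2, h(0, 0)), g(2, 0)))) = 1 + max(3, 3) = 4
depth(g(f(f(2)), g(h(f(f(0)), h(g(0, 2), f(2))), h(h(2, h(0, 0)), g(2, 0))))) = 1 + max(2, 4) = 5
depth(g(f(h(h(2, 0), h(2, 0))), g(f(f(2)), g(h(f(f(0)), h(g(0, 2), f(2))), h(h(2, h(0, 0)), g(2, 0)))))) = 1 + max(3, 5) = 6
depth(f(g(f(h(h(2, 0), h(2, 0))), g(f(f(2)), g(h(f(f(0)), h(g(0, 2), f(2))), h(h(2, h(0, 0)), g(2, 0))))))) = 1 + depth(g(f(h(h(2, 0), h(2, 0))), g(f(f(2)), g(h(f(f(0)), h(g(0, 2), f(2))), h(h(2, h(0, 0)), g(2, 0)))))) = 1 + 6 = 7

7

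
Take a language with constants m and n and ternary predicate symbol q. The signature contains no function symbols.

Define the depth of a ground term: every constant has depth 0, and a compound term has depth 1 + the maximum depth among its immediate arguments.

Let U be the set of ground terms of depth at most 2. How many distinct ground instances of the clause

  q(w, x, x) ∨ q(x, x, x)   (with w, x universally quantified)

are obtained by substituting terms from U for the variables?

Ground terms of depth ≤ 2:
  With no function symbols every ground term is a constant, so there are exactly 2 ground terms at every depth bound.
  N_0 = 2
  N_1 = 2
  N_2 = 2
So there are 2 ground terms available for substitution.
There are 2 variables to instantiate (w, x), each occurring in at least one literal, so different choices give different ground instances.
Number of ground instances = 2^2 = 4.

4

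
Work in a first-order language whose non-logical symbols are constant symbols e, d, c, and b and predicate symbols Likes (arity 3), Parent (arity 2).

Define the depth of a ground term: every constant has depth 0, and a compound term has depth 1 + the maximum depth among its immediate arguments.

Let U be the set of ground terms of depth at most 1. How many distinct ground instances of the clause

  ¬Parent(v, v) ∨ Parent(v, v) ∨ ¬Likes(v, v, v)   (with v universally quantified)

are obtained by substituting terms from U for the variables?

4

Ground terms of depth ≤ 1:
  With no function symbols every ground term is a constant, so there are exactly 4 ground terms at every depth bound.
  N_0 = 4
  N_1 = 4
  Explicitly: e, d, c, b.
So there are 4 ground terms available for substitution.
The clause has 1 distinct variable (v), which appears in the body. In the free term algebra distinct substitutions yield syntactically distinct ground instances.
Number of ground instances = 4.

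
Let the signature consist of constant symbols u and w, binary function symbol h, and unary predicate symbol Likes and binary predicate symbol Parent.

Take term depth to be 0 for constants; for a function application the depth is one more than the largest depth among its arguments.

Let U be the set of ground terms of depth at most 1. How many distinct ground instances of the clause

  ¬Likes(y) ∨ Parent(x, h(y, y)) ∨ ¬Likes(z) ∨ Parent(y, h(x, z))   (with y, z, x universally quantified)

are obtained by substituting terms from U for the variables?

216

Ground terms of depth ≤ 1:
  Write N_k for the number of ground terms of depth ≤ k. A term of depth ≤ k is either a constant or a function symbol applied to arguments of depth ≤ k−1, so N_k = 2 + N_{k-1}^2.
  N_0 = 2
  N_1 = 2 + 2^2 = 6
So there are 6 ground terms available for substitution.
The clause has 3 distinct variables (y, z, x), each appearing in the body. In the free term algebra distinct substitutions yield syntactically distinct ground instances.
Number of ground instances = 6^3 = 216.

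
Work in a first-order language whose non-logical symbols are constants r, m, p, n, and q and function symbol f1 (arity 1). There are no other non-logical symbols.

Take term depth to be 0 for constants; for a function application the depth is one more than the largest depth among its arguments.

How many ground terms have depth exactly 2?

5

Count level by level. With function symbols f1/1, the terms of depth ≤ k are the 5 constants together with each function applied to depth-≤(k−1) tuples, so N_k = 5 + N_{k-1}.
N_0 = 5
N_1 = 5 + 5 = 10
N_2 = 5 + 10 = 15
Terms of depth exactly 2: N_2 − N_1 = 15 − 10 = 5.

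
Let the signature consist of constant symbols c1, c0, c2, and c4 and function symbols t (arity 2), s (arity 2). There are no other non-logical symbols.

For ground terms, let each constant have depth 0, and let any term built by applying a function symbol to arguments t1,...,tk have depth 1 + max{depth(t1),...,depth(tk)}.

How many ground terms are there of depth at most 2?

2596

Let N_k count ground terms of depth at most k. Each non-constant term of depth ≤ k is some function symbol applied to depth-≤(k−1) arguments, giving N_k = 4 + N_{k-1}^2 + N_{k-1}^2.
N_0 = 4
N_1 = 4 + 4^2 + 4^2 = 36
N_2 = 4 + 36^2 + 36^2 = 2596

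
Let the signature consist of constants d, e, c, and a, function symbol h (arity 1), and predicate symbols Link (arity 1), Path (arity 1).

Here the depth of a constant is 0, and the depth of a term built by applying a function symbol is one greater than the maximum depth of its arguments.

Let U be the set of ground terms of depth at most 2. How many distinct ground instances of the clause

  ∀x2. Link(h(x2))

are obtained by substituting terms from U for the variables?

12

Ground terms of depth ≤ 2:
  Let N_k count ground terms of depth at most k. Each non-constant term of depth ≤ k is some function symbol applied to depth-≤(k−1) arguments, giving N_k = 4 + N_{k-1}.
  N_0 = 4
  N_1 = 4 + 4 = 8
  N_2 = 4 + 8 = 12
  Explicitly: d, e, c, a, h(d), h(e), h(c), h(a), h(h(d)), h(h(e)), h(h(c)), h(h(a)).
So there are 12 ground terms available for substitution.
The body mentions the single quantified variable x2; since ground terms form a free algebra, no two substitutions collapse to the same formula.
Number of ground instances = 12.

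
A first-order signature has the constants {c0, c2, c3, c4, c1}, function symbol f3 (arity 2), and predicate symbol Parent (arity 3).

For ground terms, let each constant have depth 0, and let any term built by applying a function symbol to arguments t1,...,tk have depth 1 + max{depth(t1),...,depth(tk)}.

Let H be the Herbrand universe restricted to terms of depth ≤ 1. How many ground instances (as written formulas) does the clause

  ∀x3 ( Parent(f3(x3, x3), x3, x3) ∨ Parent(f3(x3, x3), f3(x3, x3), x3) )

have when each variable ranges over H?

30

Ground terms of depth ≤ 1:
  Let N_k = |{terms of depth ≤ k}|. Then N_0 = 5 and N_k = 5 + N_{k-1}^2 for k ≥ 1 (one summand per function symbol, arity giving the exponent).
  N_0 = 5
  N_1 = 5 + 5^2 = 30
So there are 30 ground terms available for substitution.
The body mentions the single quantified variable x3; since ground terms form a free algebra, no two substitutions collapse to the same formula.
Number of ground instances = 30.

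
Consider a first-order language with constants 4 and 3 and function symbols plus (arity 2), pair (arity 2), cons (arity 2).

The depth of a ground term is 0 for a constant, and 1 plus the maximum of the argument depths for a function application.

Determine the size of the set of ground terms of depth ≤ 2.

Let N_k = |{terms of depth ≤ k}|. Then N_0 = 2 and N_k = 2 + N_{k-1}^2 + N_{k-1}^2 + N_{k-1}^2 for k ≥ 1 (one summand per function symbol, arity giving the exponent).
N_0 = 2
N_1 = 2 + 2^2 + 2^2 + 2^2 = 14
N_2 = 2 + 14^2 + 14^2 + 14^2 = 590

590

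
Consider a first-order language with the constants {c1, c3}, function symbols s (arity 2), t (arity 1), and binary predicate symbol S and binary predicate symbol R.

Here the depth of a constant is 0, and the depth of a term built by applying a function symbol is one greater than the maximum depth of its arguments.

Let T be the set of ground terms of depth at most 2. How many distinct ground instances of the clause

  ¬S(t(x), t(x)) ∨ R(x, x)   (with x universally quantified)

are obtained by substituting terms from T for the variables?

Ground terms of depth ≤ 2:
  Let N_k = |{terms of depth ≤ k}|. Then N_0 = 2 and N_k = 2 + N_{k-1}^2 + N_{k-1} for k ≥ 1 (one summand per function symbol, arity giving the exponent).
  N_0 = 2
  N_1 = 2 + 2^2 + 2 = 8
  N_2 = 2 + 8^2 + 8 = 74
So there are 74 ground terms available for substitution.
The variable x ranges independently over the available ground terms, and distinct assignments produce distinct instances.
Number of ground instances = 74.

74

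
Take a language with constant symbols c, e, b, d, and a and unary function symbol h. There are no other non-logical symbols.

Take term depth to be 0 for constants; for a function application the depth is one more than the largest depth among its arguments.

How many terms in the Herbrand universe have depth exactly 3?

5

Let N_k count ground terms of depth at most k. Each non-constant term of depth ≤ k is some function symbol applied to depth-≤(k−1) arguments, giving N_k = 5 + N_{k-1}.
N_0 = 5
N_1 = 5 + 5 = 10
N_2 = 5 + 10 = 15
N_3 = 5 + 15 = 20
Terms of depth exactly 3: N_3 − N_2 = 20 − 15 = 5.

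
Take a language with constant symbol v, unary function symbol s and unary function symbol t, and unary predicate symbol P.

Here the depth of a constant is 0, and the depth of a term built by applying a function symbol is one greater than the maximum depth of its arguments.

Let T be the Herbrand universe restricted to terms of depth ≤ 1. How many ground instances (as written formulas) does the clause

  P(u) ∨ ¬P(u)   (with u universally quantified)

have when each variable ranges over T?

Ground terms of depth ≤ 1:
  Let N_k = |{terms of depth ≤ k}|. Then N_0 = 1 and N_k = 1 + N_{k-1} + N_{k-1} for k ≥ 1 (one summand per function symbol, arity giving the exponent).
  N_0 = 1
  N_1 = 1 + 1 + 1 = 3
  Explicitly: v, s(v), t(v).
So there are 3 ground terms available for substitution.
The variable u ranges independently over the available ground terms, and distinct assignments produce distinct instances.
Number of ground instances = 3.

3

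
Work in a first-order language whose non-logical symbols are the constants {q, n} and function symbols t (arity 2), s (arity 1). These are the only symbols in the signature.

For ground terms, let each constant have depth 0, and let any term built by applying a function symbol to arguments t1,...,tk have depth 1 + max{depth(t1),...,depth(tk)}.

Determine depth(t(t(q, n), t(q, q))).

2

depth(t(q, n)) = 1 + max(0, 0) = 1
depth(t(q, q)) = 1 + max(0, 0) = 1
depth(t(t(q, n), t(q, q))) = 1 + max(1, 1) = 2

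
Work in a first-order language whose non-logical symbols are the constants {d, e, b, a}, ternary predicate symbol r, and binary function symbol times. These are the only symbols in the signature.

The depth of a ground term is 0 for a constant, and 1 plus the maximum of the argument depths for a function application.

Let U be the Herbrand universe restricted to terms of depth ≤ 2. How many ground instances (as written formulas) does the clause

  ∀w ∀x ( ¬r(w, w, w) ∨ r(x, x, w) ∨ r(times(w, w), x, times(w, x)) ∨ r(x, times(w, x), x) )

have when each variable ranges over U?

163216

Ground terms of depth ≤ 2:
  Count level by level. With function symbols times/2, the terms of depth ≤ k are the 4 constants together with each function applied to depth-≤(k−1) tuples, so N_k = 4 + N_{k-1}^2.
  N_0 = 4
  N_1 = 4 + 4^2 = 20
  N_2 = 4 + 20^2 = 404
So there are 404 ground terms available for substitution.
The clause has 2 distinct variables (w, x), each appearing in the body. In the free term algebra distinct substitutions yield syntactically distinct ground instances.
Number of ground instances = 404^2 = 163216.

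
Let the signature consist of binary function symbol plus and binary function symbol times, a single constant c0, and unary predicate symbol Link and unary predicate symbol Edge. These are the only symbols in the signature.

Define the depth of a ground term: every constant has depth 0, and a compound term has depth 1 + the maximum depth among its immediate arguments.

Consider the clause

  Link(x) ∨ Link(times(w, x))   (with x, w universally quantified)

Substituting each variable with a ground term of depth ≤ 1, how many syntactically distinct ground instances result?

Ground terms of depth ≤ 1:
  If N_k denotes the number of depth-≤k ground terms, the 1 constant gives N_0 = 1, and each function symbol of arity r contributes N_{k-1}^r new terms at level k: N_k = 1 + N_{k-1}^2 + N_{k-1}^2.
  N_0 = 1
  N_1 = 1 + 1^2 + 1^2 = 3
  Explicitly: c0, plus(c0, c0), times(c0, c0).
So there are 3 ground terms available for substitution.
The clause has 2 distinct variables (x, w), each appearing in the body. In the free term algebra distinct substitutions yield syntactically distinct ground instances.
Number of ground instances = 3^2 = 9.

9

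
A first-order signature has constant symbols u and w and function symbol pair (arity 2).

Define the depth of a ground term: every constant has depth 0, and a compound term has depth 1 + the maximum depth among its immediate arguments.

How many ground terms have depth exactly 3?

1408

Let N_k count ground terms of depth at most k. Each non-constant term of depth ≤ k is some function symbol applied to depth-≤(k−1) arguments, giving N_k = 2 + N_{k-1}^2.
N_0 = 2
N_1 = 2 + 2^2 = 6
N_2 = 2 + 6^2 = 38
N_3 = 2 + 38^2 = 1446
Terms of depth exactly 3: N_3 − N_2 = 1446 − 38 = 1408.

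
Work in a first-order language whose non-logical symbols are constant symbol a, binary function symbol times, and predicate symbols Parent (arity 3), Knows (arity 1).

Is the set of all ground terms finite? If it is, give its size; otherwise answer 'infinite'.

The signature has at least one function symbol (times, arity 2) and at least one constant (a).
Iterating times gives infinitely many distinct ground terms: a, times(a, a), times(times(a, a), times(a, a)), ...
So the Herbrand universe is infinite.

infinite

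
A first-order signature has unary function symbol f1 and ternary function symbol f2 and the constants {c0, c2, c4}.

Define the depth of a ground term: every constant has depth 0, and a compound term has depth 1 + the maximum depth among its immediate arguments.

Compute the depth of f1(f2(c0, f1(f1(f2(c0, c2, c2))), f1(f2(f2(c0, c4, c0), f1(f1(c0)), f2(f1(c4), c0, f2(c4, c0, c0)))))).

6

depth(f2(c0, c2, c2)) = 1 + max(0, 0, 0) = 1
depth(f1(f2(c0, c2, c2))) = 1 + depth(f2(c0, c2, c2)) = 1 + 1 = 2
depth(f1(f1(f2(c0, c2, c2)))) = 1 + depth(f1(f2(c0, c2, c2))) = 1 + 2 = 3
depth(f2(c0, c4, c0)) = 1 + max(0, 0, 0) = 1
depth(f1(c0)) = 1 + depth(c0) = 1 + 0 = 1
depth(f1(f1(c0))) = 1 + depth(f1(c0)) = 1 + 1 = 2
depth(f1(c4)) = 1 + depth(c4) = 1 + 0 = 1
depth(f2(c4, c0, c0)) = 1 + max(0, 0, 0) = 1
depth(f2(f1(c4), c0, f2(c4, c0, c0))) = 1 + max(1, 0, 1) = 2
depth(f2(f2(c0, c4, c0), f1(f1(c0)), f2(f1(c4), c0, f2(c4, c0, c0)))) = 1 + max(1, 2, 2) = 3
depth(f1(f2(f2(c0, c4, c0), f1(f1(c0)), f2(f1(c4), c0, f2(c4, c0, c0))))) = 1 + depth(f2(f2(c0, c4, c0), f1(f1(c0)), f2(f1(c4), c0, f2(c4, c0, c0)))) = 1 + 3 = 4
depth(f2(c0, f1(f1(f2(c0, c2, c2))), f1(f2(f2(c0, c4, c0), f1(f1(c0)), f2(f1(c4), c0, f2(c4, c0, c0)))))) = 1 + max(0, 3, 4) = 5
depth(f1(f2(c0, f1(f1(f2(c0, c2, c2))), f1(f2(f2(c0, c4, c0), f1(f1(c0)), f2(f1(c4), c0, f2(c4, c0, c0))))))) = 1 + depth(f2(c0, f1(f1(f2(c0, c2, c2))), f1(f2(f2(c0, c4, c0), f1(f1(c0)), f2(f1(c4), c0, f2(c4, c0, c0)))))) = 1 + 5 = 6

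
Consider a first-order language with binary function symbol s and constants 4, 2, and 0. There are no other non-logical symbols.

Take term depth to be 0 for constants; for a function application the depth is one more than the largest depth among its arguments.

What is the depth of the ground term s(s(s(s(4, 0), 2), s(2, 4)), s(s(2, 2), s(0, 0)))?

depth(s(4, 0)) = 1 + max(0, 0) = 1
depth(s(s(4, 0), 2)) = 1 + max(1, 0) = 2
depth(s(2, 4)) = 1 + max(0, 0) = 1
depth(s(s(s(4, 0), 2), s(2, 4))) = 1 + max(2, 1) = 3
depth(s(2, 2)) = 1 + max(0, 0) = 1
depth(s(0, 0)) = 1 + max(0, 0) = 1
depth(s(s(2, 2), s(0, 0))) = 1 + max(1, 1) = 2
depth(s(s(s(s(4, 0), 2), s(2, 4)), s(s(2, 2), s(0, 0)))) = 1 + max(3, 2) = 4

4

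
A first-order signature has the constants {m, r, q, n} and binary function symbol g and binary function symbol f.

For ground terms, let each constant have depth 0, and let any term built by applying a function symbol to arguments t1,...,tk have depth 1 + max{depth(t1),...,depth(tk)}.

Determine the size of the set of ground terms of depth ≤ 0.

4

Write N_k for the number of ground terms of depth ≤ k. A term of depth ≤ k is either a constant or a function symbol applied to arguments of depth ≤ k−1, so N_k = 4 + N_{k-1}^2 + N_{k-1}^2.
N_0 = 4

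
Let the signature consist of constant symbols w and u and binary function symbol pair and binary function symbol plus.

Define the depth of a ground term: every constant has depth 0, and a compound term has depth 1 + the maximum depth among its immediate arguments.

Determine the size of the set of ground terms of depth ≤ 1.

10

Let N_k = |{terms of depth ≤ k}|. Then N_0 = 2 and N_k = 2 + N_{k-1}^2 + N_{k-1}^2 for k ≥ 1 (one summand per function symbol, arity giving the exponent).
N_0 = 2
N_1 = 2 + 2^2 + 2^2 = 10
Explicitly: w, u, pair(w, w), pair(w, u), pair(u, w), pair(u, u), plus(w, w), plus(w, u), plus(u, w), plus(u, u).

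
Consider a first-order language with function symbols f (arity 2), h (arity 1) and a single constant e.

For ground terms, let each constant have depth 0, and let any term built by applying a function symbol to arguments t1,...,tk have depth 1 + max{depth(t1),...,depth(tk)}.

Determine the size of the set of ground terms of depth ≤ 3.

183

If N_k denotes the number of depth-≤k ground terms, the 1 constant gives N_0 = 1, and each function symbol of arity r contributes N_{k-1}^r new terms at level k: N_k = 1 + N_{k-1}^2 + N_{k-1}.
N_0 = 1
N_1 = 1 + 1^2 + 1 = 3
N_2 = 1 + 3^2 + 3 = 13
N_3 = 1 + 13^2 + 13 = 183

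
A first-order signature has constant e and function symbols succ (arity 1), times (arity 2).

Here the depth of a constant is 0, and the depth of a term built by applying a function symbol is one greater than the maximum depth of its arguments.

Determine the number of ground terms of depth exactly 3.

170

If N_k denotes the number of depth-≤k ground terms, the 1 constant gives N_0 = 1, and each function symbol of arity r contributes N_{k-1}^r new terms at level k: N_k = 1 + N_{k-1} + N_{k-1}^2.
N_0 = 1
N_1 = 1 + 1 + 1^2 = 3
N_2 = 1 + 3 + 3^2 = 13
N_3 = 1 + 13 + 13^2 = 183
Terms of depth exactly 3: N_3 − N_2 = 183 − 13 = 170.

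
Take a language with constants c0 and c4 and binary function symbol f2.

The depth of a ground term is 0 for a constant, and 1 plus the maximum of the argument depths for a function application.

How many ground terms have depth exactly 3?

Write N_k for the number of ground terms of depth ≤ k. A term of depth ≤ k is either a constant or a function symbol applied to arguments of depth ≤ k−1, so N_k = 2 + N_{k-1}^2.
N_0 = 2
N_1 = 2 + 2^2 = 6
N_2 = 2 + 6^2 = 38
N_3 = 2 + 38^2 = 1446
Terms of depth exactly 3: N_3 − N_2 = 1446 − 38 = 1408.

1408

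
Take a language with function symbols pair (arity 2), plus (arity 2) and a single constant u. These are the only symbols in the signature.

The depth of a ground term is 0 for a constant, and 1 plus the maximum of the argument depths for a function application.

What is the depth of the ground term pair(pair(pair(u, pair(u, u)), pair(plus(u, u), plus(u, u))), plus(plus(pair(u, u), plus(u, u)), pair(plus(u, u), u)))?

4

depth(pair(u, u)) = 1 + max(0, 0) = 1
depth(pair(u, pair(u, u))) = 1 + max(0, 1) = 2
depth(plus(u, u)) = 1 + max(0, 0) = 1
depth(pair(plus(u, u), plus(u, u))) = 1 + max(1, 1) = 2
depth(pair(pair(u, pair(u, u)), pair(plus(u, u), plus(u, u)))) = 1 + max(2, 2) = 3
depth(plus(pair(u, u), plus(u, u))) = 1 + max(1, 1) = 2
depth(pair(plus(u, u), u)) = 1 + max(1, 0) = 2
depth(plus(plus(pair(u, u), plus(u, u)), pair(plus(u, u), u))) = 1 + max(2, 2) = 3
depth(pair(pair(pair(u, pair(u, u)), pair(plus(u, u), plus(u, u))), plus(plus(pair(u, u), plus(u, u)), pair(plus(u, u), u)))) = 1 + max(3, 3) = 4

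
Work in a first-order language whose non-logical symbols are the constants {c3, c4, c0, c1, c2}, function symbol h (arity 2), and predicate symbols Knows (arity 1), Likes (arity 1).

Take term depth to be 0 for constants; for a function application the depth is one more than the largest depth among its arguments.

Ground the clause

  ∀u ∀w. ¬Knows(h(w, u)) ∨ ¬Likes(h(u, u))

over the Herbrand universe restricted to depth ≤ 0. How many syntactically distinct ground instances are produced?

25

Ground terms of depth ≤ 0:
  Let N_k = |{terms of depth ≤ k}|. Then N_0 = 5 and N_k = 5 + N_{k-1}^2 for k ≥ 1 (one summand per function symbol, arity giving the exponent).
  N_0 = 5
  Explicitly: c3, c4, c0, c1, c2.
So there are 5 ground terms available for substitution.
There are 2 variables to instantiate (u, w), each occurring in at least one literal, so different choices give different ground instances.
Number of ground instances = 5^2 = 25.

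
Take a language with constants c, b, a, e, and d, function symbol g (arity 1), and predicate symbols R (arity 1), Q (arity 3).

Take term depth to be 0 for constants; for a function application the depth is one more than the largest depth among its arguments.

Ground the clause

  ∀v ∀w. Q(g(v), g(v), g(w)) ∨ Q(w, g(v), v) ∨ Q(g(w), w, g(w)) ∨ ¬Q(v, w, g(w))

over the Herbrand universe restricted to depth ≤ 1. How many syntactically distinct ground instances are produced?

Ground terms of depth ≤ 1:
  Let N_k count ground terms of depth at most k. Each non-constant term of depth ≤ k is some function symbol applied to depth-≤(k−1) arguments, giving N_k = 5 + N_{k-1}.
  N_0 = 5
  N_1 = 5 + 5 = 10
  Explicitly: c, b, a, e, d, g(c), g(b), g(a), g(e), g(d).
So there are 10 ground terms available for substitution.
The body mentions every one of the 2 quantified variables; since ground terms form a free algebra, no two substitutions collapse to the same formula.
Number of ground instances = 10^2 = 100.

100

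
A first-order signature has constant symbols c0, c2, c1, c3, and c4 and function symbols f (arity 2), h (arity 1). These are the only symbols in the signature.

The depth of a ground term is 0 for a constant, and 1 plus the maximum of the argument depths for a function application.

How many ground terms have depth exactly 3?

1600230

Let N_k count ground terms of depth at most k. Each non-constant term of depth ≤ k is some function symbol applied to depth-≤(k−1) arguments, giving N_k = 5 + N_{k-1}^2 + N_{k-1}.
N_0 = 5
N_1 = 5 + 5^2 + 5 = 35
N_2 = 5 + 35^2 + 35 = 1265
N_3 = 5 + 1265^2 + 1265 = 1601495
Terms of depth exactly 3: N_3 − N_2 = 1601495 − 1265 = 1600230.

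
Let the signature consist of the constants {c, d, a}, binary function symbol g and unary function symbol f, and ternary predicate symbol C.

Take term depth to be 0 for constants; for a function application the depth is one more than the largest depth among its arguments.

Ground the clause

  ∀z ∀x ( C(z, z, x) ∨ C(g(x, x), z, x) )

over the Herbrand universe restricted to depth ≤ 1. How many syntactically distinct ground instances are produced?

Ground terms of depth ≤ 1:
  If N_k denotes the number of depth-≤k ground terms, the 3 constants give N_0 = 3, and each function symbol of arity r contributes N_{k-1}^r new terms at level k: N_k = 3 + N_{k-1}^2 + N_{k-1}.
  N_0 = 3
  N_1 = 3 + 3^2 + 3 = 15
So there are 15 ground terms available for substitution.
There are 2 variables to instantiate (z, x), each occurring in at least one literal, so different choices give different ground instances.
Number of ground instances = 15^2 = 225.

225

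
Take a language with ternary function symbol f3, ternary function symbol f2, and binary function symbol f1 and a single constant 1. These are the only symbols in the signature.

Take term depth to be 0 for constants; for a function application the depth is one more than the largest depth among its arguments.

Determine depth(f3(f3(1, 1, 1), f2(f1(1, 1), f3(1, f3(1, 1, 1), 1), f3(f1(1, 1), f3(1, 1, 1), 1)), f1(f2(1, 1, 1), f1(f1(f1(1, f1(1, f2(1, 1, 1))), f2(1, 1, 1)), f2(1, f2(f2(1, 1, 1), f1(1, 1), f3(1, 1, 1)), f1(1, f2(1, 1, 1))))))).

7

depth(f3(1, 1, 1)) = 1 + max(0, 0, 0) = 1
depth(f1(1, 1)) = 1 + max(0, 0) = 1
depth(f3(1, f3(1, 1, 1), 1)) = 1 + max(0, 1, 0) = 2
depth(f3(f1(1, 1), f3(1, 1, 1), 1)) = 1 + max(1, 1, 0) = 2
depth(f2(f1(1, 1), f3(1, f3(1, 1, 1), 1), f3(f1(1, 1), f3(1, 1, 1), 1))) = 1 + max(1, 2, 2) = 3
depth(f2(1, 1, 1)) = 1 + max(0, 0, 0) = 1
depth(f1(1, f2(1, 1, 1))) = 1 + max(0, 1) = 2
depth(f1(1, f1(1, f2(1, 1, 1)))) = 1 + max(0, 2) = 3
depth(f1(f1(1, f1(1, f2(1, 1, 1))), f2(1, 1, 1))) = 1 + max(3, 1) = 4
depth(f2(f2(1, 1, 1), f1(1, 1), f3(1, 1, 1))) = 1 + max(1, 1, 1) = 2
depth(f2(1, f2(f2(1, 1, 1), f1(1, 1), f3(1, 1, 1)), f1(1, f2(1, 1, 1)))) = 1 + max(0, 2, 2) = 3
depth(f1(f1(f1(1, f1(1, f2(1, 1, 1))), f2(1, 1, 1)), f2(1, f2(f2(1, 1, 1), f1(1, 1), f3(1, 1, 1)), f1(1, f2(1, 1, 1))))) = 1 + max(4, 3) = 5
depth(f1(f2(1, 1, 1), f1(f1(f1(1, f1(1, f2(1, 1, 1))), f2(1, 1, 1)), f2(1, f2(f2(1, 1, 1), f1(1, 1), f3(1, 1, 1)), f1(1, f2(1, 1, 1)))))) = 1 + max(1, 5) = 6
depth(f3(f3(1, 1, 1), f2(f1(1, 1), f3(1, f3(1, 1, 1), 1), f3(f1(1, 1), f3(1, 1, 1), 1)), f1(f2(1, 1, 1), f1(f1(f1(1, f1(1, f2(1, 1, 1))), f2(1, 1, 1)), f2(1, f2(f2(1, 1, 1), f1(1, 1), f3(1, 1, 1)), f1(1, f2(1, 1, 1))))))) = 1 + max(1, 3, 6) = 7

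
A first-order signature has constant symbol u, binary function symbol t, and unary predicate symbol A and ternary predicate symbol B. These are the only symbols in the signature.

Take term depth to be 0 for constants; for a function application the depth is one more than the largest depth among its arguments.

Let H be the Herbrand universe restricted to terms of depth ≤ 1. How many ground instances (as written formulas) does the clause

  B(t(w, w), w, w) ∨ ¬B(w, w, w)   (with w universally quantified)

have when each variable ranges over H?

Ground terms of depth ≤ 1:
  If N_k denotes the number of depth-≤k ground terms, the 1 constant gives N_0 = 1, and each function symbol of arity r contributes N_{k-1}^r new terms at level k: N_k = 1 + N_{k-1}^2.
  N_0 = 1
  N_1 = 1 + 1^2 = 2
  Explicitly: u, t(u, u).
So there are 2 ground terms available for substitution.
The clause has 1 distinct variable (w), which appears in the body. In the free term algebra distinct substitutions yield syntactically distinct ground instances.
Number of ground instances = 2.

2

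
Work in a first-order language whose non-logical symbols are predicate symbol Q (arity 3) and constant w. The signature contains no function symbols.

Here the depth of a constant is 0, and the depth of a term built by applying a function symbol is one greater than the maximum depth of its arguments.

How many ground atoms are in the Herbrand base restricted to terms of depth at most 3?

First count ground terms of depth ≤ 3.
With no function symbols every ground term is a constant, so there is exactly 1 ground term at every depth bound.
N_0 = 1
N_1 = 1
N_2 = 1
N_3 = 1
So |H| = 1.
Ground atoms are formed by filling each argument slot of a predicate with a term from H, so an r-ary predicate gives |H|^r atoms:
  Q: 1^3 = 1
Total ground atoms: 1.

1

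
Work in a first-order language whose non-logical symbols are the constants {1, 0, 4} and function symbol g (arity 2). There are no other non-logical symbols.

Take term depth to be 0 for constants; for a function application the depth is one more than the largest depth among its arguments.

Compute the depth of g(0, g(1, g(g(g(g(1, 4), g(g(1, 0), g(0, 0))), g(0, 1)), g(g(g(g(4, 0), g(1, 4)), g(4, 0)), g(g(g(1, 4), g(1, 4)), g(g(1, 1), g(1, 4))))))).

7

depth(g(1, 4)) = 1 + max(0, 0) = 1
depth(g(1, 0)) = 1 + max(0, 0) = 1
depth(g(0, 0)) = 1 + max(0, 0) = 1
depth(g(g(1, 0), g(0, 0))) = 1 + max(1, 1) = 2
depth(g(g(1, 4), g(g(1, 0), g(0, 0)))) = 1 + max(1, 2) = 3
depth(g(0, 1)) = 1 + max(0, 0) = 1
depth(g(g(g(1, 4), g(g(1, 0), g(0, 0))), g(0, 1))) = 1 + max(3, 1) = 4
depth(g(4, 0)) = 1 + max(0, 0) = 1
depth(g(g(4, 0), g(1, 4))) = 1 + max(1, 1) = 2
depth(g(g(g(4, 0), g(1, 4)), g(4, 0))) = 1 + max(2, 1) = 3
depth(g(g(1, 4), g(1, 4))) = 1 + max(1, 1) = 2
depth(g(1, 1)) = 1 + max(0, 0) = 1
depth(g(g(1, 1), g(1, 4))) = 1 + max(1, 1) = 2
depth(g(g(g(1, 4), g(1, 4)), g(g(1, 1), g(1, 4)))) = 1 + max(2, 2) = 3
depth(g(g(g(g(4, 0), g(1, 4)), g(4, 0)), g(g(g(1, 4), g(1, 4)), g(g(1, 1), g(1, 4))))) = 1 + max(3, 3) = 4
depth(g(g(g(g(1, 4), g(g(1, 0), g(0, 0))), g(0, 1)), g(g(g(g(4, 0), g(1, 4)), g(4, 0)), g(g(g(1, 4), g(1, 4)), g(g(1, 1), g(1, 4)))))) = 1 + max(4, 4) = 5
depth(g(1, g(g(g(g(1, 4), g(g(1, 0), g(0, 0))), g(0, 1)), g(g(g(g(4, 0), g(1, 4)), g(4, 0)), g(g(g(1, 4), g(1, 4)), g(g(1, 1), g(1, 4))))))) = 1 + max(0, 5) = 6
depth(g(0, g(1, g(g(g(g(1, 4), g(g(1, 0), g(0, 0))), g(0, 1)), g(g(g(g(4, 0), g(1, 4)), g(4, 0)), g(g(g(1, 4), g(1, 4)), g(g(1, 1), g(1, 4)))))))) = 1 + max(0, 6) = 7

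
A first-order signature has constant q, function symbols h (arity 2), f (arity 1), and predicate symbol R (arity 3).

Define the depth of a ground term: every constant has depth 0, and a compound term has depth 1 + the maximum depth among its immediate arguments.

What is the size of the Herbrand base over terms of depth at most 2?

First count ground terms of depth ≤ 2.
If N_k denotes the number of depth-≤k ground terms, the 1 constant gives N_0 = 1, and each function symbol of arity r contributes N_{k-1}^r new terms at level k: N_k = 1 + N_{k-1}^2 + N_{k-1}.
N_0 = 1
N_1 = 1 + 1^2 + 1 = 3
N_2 = 1 + 3^2 + 3 = 13
So |H| = 13.
Ground atoms are formed by filling each argument slot of a predicate with a term from H, so an r-ary predicate gives |H|^r atoms:
  R: 13^3 = 2197
Total ground atoms: 2197.

2197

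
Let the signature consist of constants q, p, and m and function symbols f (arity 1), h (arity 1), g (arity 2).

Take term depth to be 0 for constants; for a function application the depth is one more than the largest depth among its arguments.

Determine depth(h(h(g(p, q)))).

3

depth(g(p, q)) = 1 + max(0, 0) = 1
depth(h(g(p, q))) = 1 + depth(g(p, q)) = 1 + 1 = 2
depth(h(h(g(p, q)))) = 1 + depth(h(g(p, q))) = 1 + 2 = 3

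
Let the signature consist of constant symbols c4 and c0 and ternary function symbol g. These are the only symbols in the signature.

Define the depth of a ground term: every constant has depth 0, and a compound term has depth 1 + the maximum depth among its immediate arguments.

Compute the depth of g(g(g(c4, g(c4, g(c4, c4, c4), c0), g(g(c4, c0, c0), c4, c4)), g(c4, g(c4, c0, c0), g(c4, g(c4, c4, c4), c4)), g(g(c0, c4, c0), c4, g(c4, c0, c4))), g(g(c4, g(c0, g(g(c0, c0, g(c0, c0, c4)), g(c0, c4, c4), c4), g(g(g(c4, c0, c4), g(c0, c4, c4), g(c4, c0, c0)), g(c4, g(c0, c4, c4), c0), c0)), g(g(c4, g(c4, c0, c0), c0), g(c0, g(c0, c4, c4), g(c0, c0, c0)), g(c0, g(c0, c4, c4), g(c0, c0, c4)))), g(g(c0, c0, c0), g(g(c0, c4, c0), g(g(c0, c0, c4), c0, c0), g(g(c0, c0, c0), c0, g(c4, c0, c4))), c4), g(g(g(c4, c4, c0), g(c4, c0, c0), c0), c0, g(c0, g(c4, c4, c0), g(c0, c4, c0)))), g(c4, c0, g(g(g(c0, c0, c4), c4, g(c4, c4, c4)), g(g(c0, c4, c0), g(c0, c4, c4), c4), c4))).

7

depth(g(c4, c4, c4)) = 1 + max(0, 0, 0) = 1
depth(g(c4, g(c4, c4, c4), c0)) = 1 + max(0, 1, 0) = 2
depth(g(c4, c0, c0)) = 1 + max(0, 0, 0) = 1
depth(g(g(c4, c0, c0), c4, c4)) = 1 + max(1, 0, 0) = 2
depth(g(c4, g(c4, g(c4, c4, c4), c0), g(g(c4, c0, c0), c4, c4))) = 1 + max(0, 2, 2) = 3
depth(g(c4, g(c4, c4, c4), c4)) = 1 + max(0, 1, 0) = 2
depth(g(c4, g(c4, c0, c0), g(c4, g(c4, c4, c4), c4))) = 1 + max(0, 1, 2) = 3
depth(g(c0, c4, c0)) = 1 + max(0, 0, 0) = 1
depth(g(c4, c0, c4)) = 1 + max(0, 0, 0) = 1
depth(g(g(c0, c4, c0), c4, g(c4, c0, c4))) = 1 + max(1, 0, 1) = 2
depth(g(g(c4, g(c4, g(c4, c4, c4), c0), g(g(c4, c0, c0), c4, c4)), g(c4, g(c4, c0, c0), g(c4, g(c4, c4, c4), c4)), g(g(c0, c4, c0), c4, g(c4, c0, c4)))) = 1 + max(3, 3, 2) = 4
depth(g(c0, c0, c4)) = 1 + max(0, 0, 0) = 1
depth(g(c0, c0, g(c0, c0, c4))) = 1 + max(0, 0, 1) = 2
depth(g(c0, c4, c4)) = 1 + max(0, 0, 0) = 1
depth(g(g(c0, c0, g(c0, c0, c4)), g(c0, c4, c4), c4)) = 1 + max(2, 1, 0) = 3
depth(g(g(c4, c0, c4), g(c0, c4, c4), g(c4, c0, c0))) = 1 + max(1, 1, 1) = 2
depth(g(c4, g(c0, c4, c4), c0)) = 1 + max(0, 1, 0) = 2
depth(g(g(g(c4, c0, c4), g(c0, c4, c4), g(c4, c0, c0)), g(c4, g(c0, c4, c4), c0), c0)) = 1 + max(2, 2, 0) = 3
depth(g(c0, g(g(c0, c0, g(c0, c0, c4)), g(c0, c4, c4), c4), g(g(g(c4, c0, c4), g(c0, c4, c4), g(c4, c0, c0)), g(c4, g(c0, c4, c4), c0), c0))) = 1 + max(0, 3, 3) = 4
depth(g(c4, g(c4, c0, c0), c0)) = 1 + max(0, 1, 0) = 2
depth(g(c0, c0, c0)) = 1 + max(0, 0, 0) = 1
depth(g(c0, g(c0, c4, c4), g(c0, c0, c0))) = 1 + max(0, 1, 1) = 2
depth(g(c0, g(c0, c4, c4), g(c0, c0, c4))) = 1 + max(0, 1, 1) = 2
depth(g(g(c4, g(c4, c0, c0), c0), g(c0, g(c0, c4, c4), g(c0, c0, c0)), g(c0, g(c0, c4, c4), g(c0, c0, c4)))) = 1 + max(2, 2, 2) = 3
depth(g(c4, g(c0, g(g(c0, c0, g(c0, c0, c4)), g(c0, c4, c4), c4), g(g(g(c4, c0, c4), g(c0, c4, c4), g(c4, c0, c0)), g(c4, g(c0, c4, c4), c0), c0)), g(g(c4, g(c4, c0, c0), c0), g(c0, g(c0, c4, c4), g(c0, c0, c0)), g(c0, g(c0, c4, c4), g(c0, c0, c4))))) = 1 + max(0, 4, 3) = 5
depth(g(g(c0, c0, c4), c0, c0)) = 1 + max(1, 0, 0) = 2
depth(g(g(c0, c0, c0), c0, g(c4, c0, c4))) = 1 + max(1, 0, 1) = 2
depth(g(g(c0, c4, c0), g(g(c0, c0, c4), c0, c0), g(g(c0, c0, c0), c0, g(c4, c0, c4)))) = 1 + max(1, 2, 2) = 3
depth(g(g(c0, c0, c0), g(g(c0, c4, c0), g(g(c0, c0, c4), c0, c0), g(g(c0, c0, c0), c0, g(c4, c0, c4))), c4)) = 1 + max(1, 3, 0) = 4
depth(g(c4, c4, c0)) = 1 + max(0, 0, 0) = 1
depth(g(g(c4, c4, c0), g(c4, c0, c0), c0)) = 1 + max(1, 1, 0) = 2
depth(g(c0, g(c4, c4, c0), g(c0, c4, c0))) = 1 + max(0, 1, 1) = 2
depth(g(g(g(c4, c4, c0), g(c4, c0, c0), c0), c0, g(c0, g(c4, c4, c0), g(c0, c4, c0)))) = 1 + max(2, 0, 2) = 3
depth(g(g(c4, g(c0, g(g(c0, c0, g(c0, c0, c4)), g(c0, c4, c4), c4), g(g(g(c4, c0, c4), g(c0, c4, c4), g(c4, c0, c0)), g(c4, g(c0, c4, c4), c0), c0)), g(g(c4, g(c4, c0, c0), c0), g(c0, g(c0, c4, c4), g(c0, c0, c0)), g(c0, g(c0, c4, c4), g(c0, c0, c4)))), g(g(c0, c0, c0), g(g(c0, c4, c0), g(g(c0, c0, c4), c0, c0), g(g(c0, c0, c0), c0, g(c4, c0, c4))), c4), g(g(g(c4, c4, c0), g(c4, c0, c0), c0), c0, g(c0, g(c4, c4, c0), g(c0, c4, c0))))) = 1 + max(5, 4, 3) = 6
depth(g(g(c0, c0, c4), c4, g(c4, c4, c4))) = 1 + max(1, 0, 1) = 2
depth(g(g(c0, c4, c0), g(c0, c4, c4), c4)) = 1 + max(1, 1, 0) = 2
depth(g(g(g(c0, c0, c4), c4, g(c4, c4, c4)), g(g(c0, c4, c0), g(c0, c4, c4), c4), c4)) = 1 + max(2, 2, 0) = 3
depth(g(c4, c0, g(g(g(c0, c0, c4), c4, g(c4, c4, c4)), g(g(c0, c4, c0), g(c0, c4, c4), c4), c4))) = 1 + max(0, 0, 3) = 4
depth(g(g(g(c4, g(c4, g(c4, c4, c4), c0), g(g(c4, c0, c0), c4, c4)), g(c4, g(c4, c0, c0), g(c4, g(c4, c4, c4), c4)), g(g(c0, c4, c0), c4, g(c4, c0, c4))), g(g(c4, g(c0, g(g(c0, c0, g(c0, c0, c4)), g(c0, c4, c4), c4), g(g(g(c4, c0, c4), g(c0, c4, c4), g(c4, c0, c0)), g(c4, g(c0, c4, c4), c0), c0)), g(g(c4, g(c4, c0, c0), c0), g(c0, g(c0, c4, c4), g(c0, c0, c0)), g(c0, g(c0, c4, c4), g(c0, c0, c4)))), g(g(c0, c0, c0), g(g(c0, c4, c0), g(g(c0, c0, c4), c0, c0), g(g(c0, c0, c0), c0, g(c4, c0, c4))), c4), g(g(g(c4, c4, c0), g(c4, c0, c0), c0), c0, g(c0, g(c4, c4, c0), g(c0, c4, c0)))), g(c4, c0, g(g(g(c0, c0, c4), c4, g(c4, c4, c4)), g(g(c0, c4, c0), g(c0, c4, c4), c4), c4)))) = 1 + max(4, 6, 4) = 7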